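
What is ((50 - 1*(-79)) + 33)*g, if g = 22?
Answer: 3564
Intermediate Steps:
((50 - 1*(-79)) + 33)*g = ((50 - 1*(-79)) + 33)*22 = ((50 + 79) + 33)*22 = (129 + 33)*22 = 162*22 = 3564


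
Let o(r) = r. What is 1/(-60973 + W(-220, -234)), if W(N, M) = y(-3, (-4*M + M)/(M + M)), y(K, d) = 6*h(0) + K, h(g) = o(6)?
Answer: -1/60940 ≈ -1.6410e-5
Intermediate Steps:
h(g) = 6
y(K, d) = 36 + K (y(K, d) = 6*6 + K = 36 + K)
W(N, M) = 33 (W(N, M) = 36 - 3 = 33)
1/(-60973 + W(-220, -234)) = 1/(-60973 + 33) = 1/(-60940) = -1/60940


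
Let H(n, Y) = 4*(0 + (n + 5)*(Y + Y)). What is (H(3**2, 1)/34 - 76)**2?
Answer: 1527696/289 ≈ 5286.1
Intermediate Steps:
H(n, Y) = 8*Y*(5 + n) (H(n, Y) = 4*(0 + (5 + n)*(2*Y)) = 4*(0 + 2*Y*(5 + n)) = 4*(2*Y*(5 + n)) = 8*Y*(5 + n))
(H(3**2, 1)/34 - 76)**2 = ((8*1*(5 + 3**2))/34 - 76)**2 = ((8*1*(5 + 9))*(1/34) - 76)**2 = ((8*1*14)*(1/34) - 76)**2 = (112*(1/34) - 76)**2 = (56/17 - 76)**2 = (-1236/17)**2 = 1527696/289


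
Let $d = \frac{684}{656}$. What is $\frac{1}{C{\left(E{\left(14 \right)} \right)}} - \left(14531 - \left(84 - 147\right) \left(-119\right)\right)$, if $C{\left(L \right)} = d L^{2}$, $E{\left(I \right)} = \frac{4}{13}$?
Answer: $- \frac{4804327}{684} \approx -7023.9$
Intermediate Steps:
$d = \frac{171}{164}$ ($d = 684 \cdot \frac{1}{656} = \frac{171}{164} \approx 1.0427$)
$E{\left(I \right)} = \frac{4}{13}$ ($E{\left(I \right)} = 4 \cdot \frac{1}{13} = \frac{4}{13}$)
$C{\left(L \right)} = \frac{171 L^{2}}{164}$
$\frac{1}{C{\left(E{\left(14 \right)} \right)}} - \left(14531 - \left(84 - 147\right) \left(-119\right)\right) = \frac{1}{\frac{171}{164} \left(\frac{4}{13}\right)^{2}} - \left(14531 - \left(84 - 147\right) \left(-119\right)\right) = \frac{1}{\frac{171}{164} \cdot \frac{16}{169}} - 7034 = \frac{1}{\frac{684}{6929}} + \left(-14531 + 7497\right) = \frac{6929}{684} - 7034 = - \frac{4804327}{684}$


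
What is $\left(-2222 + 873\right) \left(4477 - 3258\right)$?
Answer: $-1644431$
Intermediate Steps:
$\left(-2222 + 873\right) \left(4477 - 3258\right) = \left(-1349\right) 1219 = -1644431$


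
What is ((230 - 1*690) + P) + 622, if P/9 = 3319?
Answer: 30033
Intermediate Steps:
P = 29871 (P = 9*3319 = 29871)
((230 - 1*690) + P) + 622 = ((230 - 1*690) + 29871) + 622 = ((230 - 690) + 29871) + 622 = (-460 + 29871) + 622 = 29411 + 622 = 30033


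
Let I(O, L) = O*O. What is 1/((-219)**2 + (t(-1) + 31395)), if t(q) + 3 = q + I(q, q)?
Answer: 1/79353 ≈ 1.2602e-5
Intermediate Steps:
I(O, L) = O**2
t(q) = -3 + q + q**2 (t(q) = -3 + (q + q**2) = -3 + q + q**2)
1/((-219)**2 + (t(-1) + 31395)) = 1/((-219)**2 + ((-3 - 1 + (-1)**2) + 31395)) = 1/(47961 + ((-3 - 1 + 1) + 31395)) = 1/(47961 + (-3 + 31395)) = 1/(47961 + 31392) = 1/79353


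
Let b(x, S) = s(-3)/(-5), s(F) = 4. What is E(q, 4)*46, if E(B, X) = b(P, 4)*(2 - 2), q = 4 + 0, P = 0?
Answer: 0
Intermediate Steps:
q = 4
b(x, S) = -⅘ (b(x, S) = 4/(-5) = 4*(-⅕) = -⅘)
E(B, X) = 0 (E(B, X) = -4*(2 - 2)/5 = -⅘*0 = 0)
E(q, 4)*46 = 0*46 = 0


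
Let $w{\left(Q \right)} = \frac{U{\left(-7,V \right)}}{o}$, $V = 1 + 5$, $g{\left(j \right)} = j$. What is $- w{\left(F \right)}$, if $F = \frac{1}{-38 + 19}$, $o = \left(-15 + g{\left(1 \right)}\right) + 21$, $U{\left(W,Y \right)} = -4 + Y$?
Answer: $- \frac{2}{7} \approx -0.28571$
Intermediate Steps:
$V = 6$
$o = 7$ ($o = \left(-15 + 1\right) + 21 = -14 + 21 = 7$)
$F = - \frac{1}{19}$ ($F = \frac{1}{-19} = - \frac{1}{19} \approx -0.052632$)
$w{\left(Q \right)} = \frac{2}{7}$ ($w{\left(Q \right)} = \frac{-4 + 6}{7} = 2 \cdot \frac{1}{7} = \frac{2}{7}$)
$- w{\left(F \right)} = \left(-1\right) \frac{2}{7} = - \frac{2}{7}$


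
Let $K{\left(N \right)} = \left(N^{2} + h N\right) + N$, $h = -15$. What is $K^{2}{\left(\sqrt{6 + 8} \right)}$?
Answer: $2940 - 392 \sqrt{14} \approx 1473.3$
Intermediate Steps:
$K{\left(N \right)} = N^{2} - 14 N$ ($K{\left(N \right)} = \left(N^{2} - 15 N\right) + N = N^{2} - 14 N$)
$K^{2}{\left(\sqrt{6 + 8} \right)} = \left(\sqrt{6 + 8} \left(-14 + \sqrt{6 + 8}\right)\right)^{2} = \left(\sqrt{14} \left(-14 + \sqrt{14}\right)\right)^{2} = 14 \left(-14 + \sqrt{14}\right)^{2}$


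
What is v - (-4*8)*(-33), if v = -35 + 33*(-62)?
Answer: -3137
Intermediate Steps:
v = -2081 (v = -35 - 2046 = -2081)
v - (-4*8)*(-33) = -2081 - (-4*8)*(-33) = -2081 - (-32)*(-33) = -2081 - 1*1056 = -2081 - 1056 = -3137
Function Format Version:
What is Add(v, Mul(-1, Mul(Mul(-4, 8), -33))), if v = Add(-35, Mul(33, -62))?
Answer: -3137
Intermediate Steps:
v = -2081 (v = Add(-35, -2046) = -2081)
Add(v, Mul(-1, Mul(Mul(-4, 8), -33))) = Add(-2081, Mul(-1, Mul(Mul(-4, 8), -33))) = Add(-2081, Mul(-1, Mul(-32, -33))) = Add(-2081, Mul(-1, 1056)) = Add(-2081, -1056) = -3137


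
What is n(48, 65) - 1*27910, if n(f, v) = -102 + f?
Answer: -27964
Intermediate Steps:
n(48, 65) - 1*27910 = (-102 + 48) - 1*27910 = -54 - 27910 = -27964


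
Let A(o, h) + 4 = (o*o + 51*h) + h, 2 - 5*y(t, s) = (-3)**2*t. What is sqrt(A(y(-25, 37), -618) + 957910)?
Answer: sqrt(23195779)/5 ≈ 963.24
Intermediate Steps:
y(t, s) = 2/5 - 9*t/5 (y(t, s) = 2/5 - (-3)**2*t/5 = 2/5 - 9*t/5)
A(o, h) = -4 + o**2 + 52*h (A(o, h) = -4 + ((o*o + 51*h) + h) = -4 + ((o**2 + 51*h) + h) = -4 + (o**2 + 52*h) = -4 + o**2 + 52*h)
sqrt(A(y(-25, 37), -618) + 957910) = sqrt((-4 + (2/5 - 9/5*(-25))**2 + 52*(-618)) + 957910) = sqrt((-4 + (2/5 + 45)**2 - 32136) + 957910) = sqrt((-4 + (227/5)**2 - 32136) + 957910) = sqrt((-4 + 51529/25 - 32136) + 957910) = sqrt(-751971/25 + 957910) = sqrt(23195779/25) = sqrt(23195779)/5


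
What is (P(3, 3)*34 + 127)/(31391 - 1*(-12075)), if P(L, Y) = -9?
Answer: -179/43466 ≈ -0.0041182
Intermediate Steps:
(P(3, 3)*34 + 127)/(31391 - 1*(-12075)) = (-9*34 + 127)/(31391 - 1*(-12075)) = (-306 + 127)/(31391 + 12075) = -179/43466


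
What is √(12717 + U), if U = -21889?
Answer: 2*I*√2293 ≈ 95.771*I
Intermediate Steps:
√(12717 + U) = √(12717 - 21889) = √(-9172) = 2*I*√2293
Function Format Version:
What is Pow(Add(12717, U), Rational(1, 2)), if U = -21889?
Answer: Mul(2, I, Pow(2293, Rational(1, 2))) ≈ Mul(95.771, I)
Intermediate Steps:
Pow(Add(12717, U), Rational(1, 2)) = Pow(Add(12717, -21889), Rational(1, 2)) = Pow(-9172, Rational(1, 2)) = Mul(2, I, Pow(2293, Rational(1, 2)))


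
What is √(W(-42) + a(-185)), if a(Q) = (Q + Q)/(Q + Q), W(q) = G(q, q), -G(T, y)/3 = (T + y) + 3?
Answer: 2*√61 ≈ 15.620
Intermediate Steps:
G(T, y) = -9 - 3*T - 3*y (G(T, y) = -3*((T + y) + 3) = -3*(3 + T + y) = -9 - 3*T - 3*y)
W(q) = -9 - 6*q (W(q) = -9 - 3*q - 3*q = -9 - 6*q)
a(Q) = 1 (a(Q) = (2*Q)/((2*Q)) = (2*Q)*(1/(2*Q)) = 1)
√(W(-42) + a(-185)) = √((-9 - 6*(-42)) + 1) = √((-9 + 252) + 1) = √(243 + 1) = √244 = 2*√61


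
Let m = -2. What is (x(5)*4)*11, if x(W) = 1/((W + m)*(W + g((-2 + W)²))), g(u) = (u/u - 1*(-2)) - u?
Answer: -44/3 ≈ -14.667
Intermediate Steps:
g(u) = 3 - u (g(u) = (1 + 2) - u = 3 - u)
x(W) = 1/((-2 + W)*(3 + W - (-2 + W)²)) (x(W) = 1/((W - 2)*(W + (3 - (-2 + W)²))) = 1/((-2 + W)*(3 + W - (-2 + W)²)))
(x(5)*4)*11 = (-1/(-2 + 5³ - 7*5² + 11*5)*4)*11 = (-1/(-2 + 125 - 7*25 + 55)*4)*11 = (-1/(-2 + 125 - 175 + 55)*4)*11 = (-1/3*4)*11 = (-1*⅓*4)*11 = -⅓*4*11 = -4/3*11 = -44/3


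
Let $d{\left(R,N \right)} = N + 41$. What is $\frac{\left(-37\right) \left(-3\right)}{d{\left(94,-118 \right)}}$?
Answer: $- \frac{111}{77} \approx -1.4416$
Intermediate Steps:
$d{\left(R,N \right)} = 41 + N$
$\frac{\left(-37\right) \left(-3\right)}{d{\left(94,-118 \right)}} = \frac{\left(-37\right) \left(-3\right)}{41 - 118} = \frac{111}{-77} = 111 \left(- \frac{1}{77}\right) = - \frac{111}{77}$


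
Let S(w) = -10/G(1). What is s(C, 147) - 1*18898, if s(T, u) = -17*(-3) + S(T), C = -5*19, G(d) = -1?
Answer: -18837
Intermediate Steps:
C = -95
S(w) = 10 (S(w) = -10/(-1) = -10*(-1) = 10)
s(T, u) = 61 (s(T, u) = -17*(-3) + 10 = 51 + 10 = 61)
s(C, 147) - 1*18898 = 61 - 1*18898 = 61 - 18898 = -18837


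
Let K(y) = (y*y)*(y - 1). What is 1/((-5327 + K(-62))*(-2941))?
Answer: 1/727894559 ≈ 1.3738e-9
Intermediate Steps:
K(y) = y**2*(-1 + y)
1/((-5327 + K(-62))*(-2941)) = 1/((-5327 + (-62)**2*(-1 - 62))*(-2941)) = -1/2941/(-5327 + 3844*(-63)) = -1/2941/(-5327 - 242172) = -1/2941/(-247499) = -1/247499*(-1/2941) = 1/727894559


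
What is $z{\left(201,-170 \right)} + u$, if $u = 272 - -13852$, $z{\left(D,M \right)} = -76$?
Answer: $14048$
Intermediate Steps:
$u = 14124$ ($u = 272 + 13852 = 14124$)
$z{\left(201,-170 \right)} + u = -76 + 14124 = 14048$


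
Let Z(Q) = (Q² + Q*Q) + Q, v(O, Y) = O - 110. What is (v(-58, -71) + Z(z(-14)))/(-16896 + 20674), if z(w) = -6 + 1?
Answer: -123/3778 ≈ -0.032557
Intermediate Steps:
v(O, Y) = -110 + O
z(w) = -5
Z(Q) = Q + 2*Q² (Z(Q) = (Q² + Q²) + Q = 2*Q² + Q = Q + 2*Q²)
(v(-58, -71) + Z(z(-14)))/(-16896 + 20674) = ((-110 - 58) - 5*(1 + 2*(-5)))/(-16896 + 20674) = (-168 - 5*(1 - 10))/3778 = (-168 - 5*(-9))*(1/3778) = (-168 + 45)*(1/3778) = -123*1/3778 = -123/3778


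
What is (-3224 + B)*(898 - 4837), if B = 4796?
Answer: -6192108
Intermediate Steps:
(-3224 + B)*(898 - 4837) = (-3224 + 4796)*(898 - 4837) = 1572*(-3939) = -6192108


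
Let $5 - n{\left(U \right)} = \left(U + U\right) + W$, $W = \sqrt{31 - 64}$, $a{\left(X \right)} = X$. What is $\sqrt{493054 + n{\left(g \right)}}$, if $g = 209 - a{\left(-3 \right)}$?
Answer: $\sqrt{492635 - i \sqrt{33}} \approx 701.88 - 0.004 i$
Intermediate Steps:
$W = i \sqrt{33}$ ($W = \sqrt{-33} = i \sqrt{33} \approx 5.7446 i$)
$g = 212$ ($g = 209 - -3 = 209 + 3 = 212$)
$n{\left(U \right)} = 5 - 2 U - i \sqrt{33}$ ($n{\left(U \right)} = 5 - \left(\left(U + U\right) + i \sqrt{33}\right) = 5 - \left(2 U + i \sqrt{33}\right) = 5 - 2 U - i \sqrt{33}$)
$\sqrt{493054 + n{\left(g \right)}} = \sqrt{493054 - \left(419 + i \sqrt{33}\right)} = \sqrt{492635 - i \sqrt{33}}$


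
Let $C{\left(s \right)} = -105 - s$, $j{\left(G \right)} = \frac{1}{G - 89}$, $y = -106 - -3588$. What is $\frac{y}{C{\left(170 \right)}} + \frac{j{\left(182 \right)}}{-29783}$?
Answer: $- \frac{9644510033}{761700225} \approx -12.662$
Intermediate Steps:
$y = 3482$ ($y = -106 + 3588 = 3482$)
$j{\left(G \right)} = \frac{1}{-89 + G}$
$\frac{y}{C{\left(170 \right)}} + \frac{j{\left(182 \right)}}{-29783} = \frac{3482}{-105 - 170} + \frac{1}{\left(-89 + 182\right) \left(-29783\right)} = \frac{3482}{-105 - 170} + \frac{1}{93} \left(- \frac{1}{29783}\right) = \frac{3482}{-275} + \frac{1}{93} \left(- \frac{1}{29783}\right) = 3482 \left(- \frac{1}{275}\right) - \frac{1}{2769819} = - \frac{3482}{275} - \frac{1}{2769819} = - \frac{9644510033}{761700225}$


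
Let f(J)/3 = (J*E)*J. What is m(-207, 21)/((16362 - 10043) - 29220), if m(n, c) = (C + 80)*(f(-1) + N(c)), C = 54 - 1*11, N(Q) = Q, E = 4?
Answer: -4059/22901 ≈ -0.17724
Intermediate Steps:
f(J) = 12*J² (f(J) = 3*((J*4)*J) = 3*((4*J)*J) = 3*(4*J²) = 12*J²)
C = 43 (C = 54 - 11 = 43)
m(n, c) = 1476 + 123*c (m(n, c) = (43 + 80)*(12*(-1)² + c) = 123*(12*1 + c) = 123*(12 + c) = 1476 + 123*c)
m(-207, 21)/((16362 - 10043) - 29220) = (1476 + 123*21)/((16362 - 10043) - 29220) = (1476 + 2583)/(6319 - 29220) = 4059/(-22901) = 4059*(-1/22901) = -4059/22901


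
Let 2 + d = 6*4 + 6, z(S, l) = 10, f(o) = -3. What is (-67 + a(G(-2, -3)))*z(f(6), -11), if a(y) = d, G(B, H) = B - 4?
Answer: -390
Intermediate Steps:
G(B, H) = -4 + B
d = 28 (d = -2 + (6*4 + 6) = -2 + (24 + 6) = -2 + 30 = 28)
a(y) = 28
(-67 + a(G(-2, -3)))*z(f(6), -11) = (-67 + 28)*10 = -39*10 = -390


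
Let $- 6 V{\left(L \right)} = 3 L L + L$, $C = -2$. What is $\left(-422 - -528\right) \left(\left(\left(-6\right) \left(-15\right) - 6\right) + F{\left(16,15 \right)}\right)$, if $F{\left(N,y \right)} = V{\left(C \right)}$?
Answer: $\frac{26182}{3} \approx 8727.3$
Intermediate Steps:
$V{\left(L \right)} = - \frac{L^{2}}{2} - \frac{L}{6}$ ($V{\left(L \right)} = - \frac{3 L L + L}{6} = - \frac{3 L^{2} + L}{6} = - \frac{L + 3 L^{2}}{6} = - \frac{L^{2}}{2} - \frac{L}{6}$)
$F{\left(N,y \right)} = - \frac{5}{3}$ ($F{\left(N,y \right)} = \left(- \frac{1}{6}\right) \left(-2\right) \left(1 + 3 \left(-2\right)\right) = \left(- \frac{1}{6}\right) \left(-2\right) \left(1 - 6\right) = \left(- \frac{1}{6}\right) \left(-2\right) \left(-5\right) = - \frac{5}{3}$)
$\left(-422 - -528\right) \left(\left(\left(-6\right) \left(-15\right) - 6\right) + F{\left(16,15 \right)}\right) = \left(-422 - -528\right) \left(\left(\left(-6\right) \left(-15\right) - 6\right) - \frac{5}{3}\right) = \left(-422 + 528\right) \left(\left(90 - 6\right) - \frac{5}{3}\right) = 106 \left(84 - \frac{5}{3}\right) = 106 \cdot \frac{247}{3} = \frac{26182}{3}$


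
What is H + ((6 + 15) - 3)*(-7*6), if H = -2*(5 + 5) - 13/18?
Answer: -13981/18 ≈ -776.72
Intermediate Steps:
H = -373/18 (H = -2*10 - 13*1/18 = -20 - 13/18 = -373/18 ≈ -20.722)
H + ((6 + 15) - 3)*(-7*6) = -373/18 + ((6 + 15) - 3)*(-7*6) = -373/18 + (21 - 3)*(-42) = -373/18 + 18*(-42) = -373/18 - 756 = -13981/18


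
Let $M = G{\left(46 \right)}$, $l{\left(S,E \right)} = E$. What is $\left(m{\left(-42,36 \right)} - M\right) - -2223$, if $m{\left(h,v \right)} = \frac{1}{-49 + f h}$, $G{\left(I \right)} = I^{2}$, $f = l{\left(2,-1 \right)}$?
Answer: $\frac{748}{7} \approx 106.86$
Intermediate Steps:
$f = -1$
$M = 2116$ ($M = 46^{2} = 2116$)
$m{\left(h,v \right)} = \frac{1}{-49 - h}$
$\left(m{\left(-42,36 \right)} - M\right) - -2223 = \left(- \frac{1}{49 - 42} - 2116\right) - -2223 = \left(- \frac{1}{7} - 2116\right) + 2223 = - \frac{14813}{7} + 2223 = \frac{748}{7}$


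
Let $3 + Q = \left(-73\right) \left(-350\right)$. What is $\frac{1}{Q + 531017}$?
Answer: $\frac{1}{556564} \approx 1.7967 \cdot 10^{-6}$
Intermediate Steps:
$Q = 25547$ ($Q = -3 - -25550 = -3 + 25550 = 25547$)
$\frac{1}{Q + 531017} = \frac{1}{25547 + 531017} = \frac{1}{556564}$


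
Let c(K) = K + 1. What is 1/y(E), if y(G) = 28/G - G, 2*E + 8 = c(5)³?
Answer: -26/2697 ≈ -0.0096403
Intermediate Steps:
c(K) = 1 + K
E = 104 (E = -4 + (1 + 5)³/2 = -4 + (½)*6³ = -4 + (½)*216 = -4 + 108 = 104)
y(G) = -G + 28/G
1/y(E) = 1/(-1*104 + 28/104) = 1/(-104 + 28*(1/104)) = 1/(-104 + 7/26) = 1/(-2697/26) = -26/2697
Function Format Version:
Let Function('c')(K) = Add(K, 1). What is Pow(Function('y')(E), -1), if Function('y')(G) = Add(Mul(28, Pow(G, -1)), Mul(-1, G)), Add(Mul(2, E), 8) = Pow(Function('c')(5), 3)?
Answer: Rational(-26, 2697) ≈ -0.0096403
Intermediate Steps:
Function('c')(K) = Add(1, K)
E = 104 (E = Add(-4, Mul(Rational(1, 2), Pow(Add(1, 5), 3))) = Add(-4, Mul(Rational(1, 2), Pow(6, 3))) = Add(-4, Mul(Rational(1, 2), 216)) = Add(-4, 108) = 104)
Function('y')(G) = Add(Mul(-1, G), Mul(28, Pow(G, -1)))
Pow(Function('y')(E), -1) = Pow(Add(Mul(-1, 104), Mul(28, Pow(104, -1))), -1) = Pow(Add(-104, Mul(28, Rational(1, 104))), -1) = Pow(Add(-104, Rational(7, 26)), -1) = Pow(Rational(-2697, 26), -1) = Rational(-26, 2697)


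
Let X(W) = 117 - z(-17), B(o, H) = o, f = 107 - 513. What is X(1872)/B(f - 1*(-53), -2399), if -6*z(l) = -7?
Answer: -695/2118 ≈ -0.32814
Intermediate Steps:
z(l) = 7/6 (z(l) = -1/6*(-7) = 7/6)
f = -406
X(W) = 695/6 (X(W) = 117 - 1*7/6 = 117 - 7/6 = 695/6)
X(1872)/B(f - 1*(-53), -2399) = 695/(6*(-406 - 1*(-53))) = 695/(6*(-406 + 53)) = (695/6)/(-353) = (695/6)*(-1/353) = -695/2118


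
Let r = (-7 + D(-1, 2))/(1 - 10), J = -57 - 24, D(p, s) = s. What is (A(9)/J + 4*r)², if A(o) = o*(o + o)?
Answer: 4/81 ≈ 0.049383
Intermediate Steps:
A(o) = 2*o² (A(o) = o*(2*o) = 2*o²)
J = -81
r = 5/9 (r = (-7 + 2)/(1 - 10) = -5/(-9) = -5*(-⅑) = 5/9 ≈ 0.55556)
(A(9)/J + 4*r)² = ((2*9²)/(-81) + 4*(5/9))² = ((2*81)*(-1/81) + 20/9)² = (162*(-1/81) + 20/9)² = (-2 + 20/9)² = (2/9)² = 4/81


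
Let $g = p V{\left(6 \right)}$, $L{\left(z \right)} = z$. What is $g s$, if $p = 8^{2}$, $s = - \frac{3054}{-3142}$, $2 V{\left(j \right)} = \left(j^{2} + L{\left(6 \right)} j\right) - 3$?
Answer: $\frac{3371616}{1571} \approx 2146.2$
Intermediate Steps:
$V{\left(j \right)} = - \frac{3}{2} + \frac{j^{2}}{2} + 3 j$ ($V{\left(j \right)} = \frac{\left(j^{2} + 6 j\right) - 3}{2} = \frac{-3 + j^{2} + 6 j}{2} = - \frac{3}{2} + \frac{j^{2}}{2} + 3 j$)
$s = \frac{1527}{1571}$ ($s = \left(-3054\right) \left(- \frac{1}{3142}\right) = \frac{1527}{1571} \approx 0.97199$)
$p = 64$
$g = 2208$ ($g = 64 \left(- \frac{3}{2} + \frac{6^{2}}{2} + 3 \cdot 6\right) = 64 \left(- \frac{3}{2} + \frac{1}{2} \cdot 36 + 18\right) = 64 \left(- \frac{3}{2} + 18 + 18\right) = 64 \cdot \frac{69}{2} = 2208$)
$g s = 2208 \cdot \frac{1527}{1571} = \frac{3371616}{1571}$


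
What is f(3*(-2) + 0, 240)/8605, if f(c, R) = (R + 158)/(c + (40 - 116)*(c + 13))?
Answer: -199/2314745 ≈ -8.5971e-5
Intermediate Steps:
f(c, R) = (158 + R)/(-988 - 75*c) (f(c, R) = (158 + R)/(c - 76*(13 + c)) = (158 + R)/(c + (-988 - 76*c)) = (158 + R)/(-988 - 75*c))
f(3*(-2) + 0, 240)/8605 = ((-158 - 1*240)/(988 + 75*(3*(-2) + 0)))/8605 = ((-158 - 240)/(988 + 75*(-6 + 0)))*(1/8605) = (-398/(988 + 75*(-6)))*(1/8605) = (-398/(988 - 450))*(1/8605) = (-398/538)*(1/8605) = ((1/538)*(-398))*(1/8605) = -199/269*1/8605 = -199/2314745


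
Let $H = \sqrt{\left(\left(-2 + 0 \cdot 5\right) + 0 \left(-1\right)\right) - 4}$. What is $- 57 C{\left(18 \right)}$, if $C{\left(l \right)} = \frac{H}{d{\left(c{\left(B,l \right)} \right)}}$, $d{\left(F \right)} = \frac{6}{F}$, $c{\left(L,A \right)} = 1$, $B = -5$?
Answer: $- \frac{19 i \sqrt{6}}{2} \approx - 23.27 i$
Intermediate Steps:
$H = i \sqrt{6}$ ($H = \sqrt{\left(\left(-2 + 0\right) + 0\right) - 4} = \sqrt{\left(-2 + 0\right) - 4} = \sqrt{-2 - 4} = \sqrt{-6} = i \sqrt{6} \approx 2.4495 i$)
$C{\left(l \right)} = \frac{i \sqrt{6}}{6}$ ($C{\left(l \right)} = \frac{i \sqrt{6}}{6 \cdot 1^{-1}} = \frac{i \sqrt{6}}{6 \cdot 1} = \frac{i \sqrt{6}}{6}$)
$- 57 C{\left(18 \right)} = - 57 \frac{i \sqrt{6}}{6} = - \frac{19 i \sqrt{6}}{2}$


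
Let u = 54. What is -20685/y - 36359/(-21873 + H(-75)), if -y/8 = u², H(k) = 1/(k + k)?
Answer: 65031294745/25512674976 ≈ 2.5490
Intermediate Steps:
H(k) = 1/(2*k)
y = -23328 (y = -8*54² = -8*2916 = -23328)
-20685/y - 36359/(-21873 + H(-75)) = -20685/(-23328) - 36359/(-21873 + (½)/(-75)) = -20685*(-1/23328) - 36359/(-21873 + (½)*(-1/75)) = 6895/7776 - 36359/(-21873 - 1/150) = 6895/7776 - 36359/(-3280951/150) = 6895/7776 - 36359*(-150/3280951) = 6895/7776 + 5453850/3280951 = 65031294745/25512674976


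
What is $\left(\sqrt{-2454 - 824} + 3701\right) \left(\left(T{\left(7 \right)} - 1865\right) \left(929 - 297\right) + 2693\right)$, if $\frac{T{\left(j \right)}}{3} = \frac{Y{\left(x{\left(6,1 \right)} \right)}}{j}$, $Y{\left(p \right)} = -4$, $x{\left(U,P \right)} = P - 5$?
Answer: $- \frac{30494363593}{7} - \frac{8239493 i \sqrt{3278}}{7} \approx -4.3563 \cdot 10^{9} - 6.7392 \cdot 10^{7} i$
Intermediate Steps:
$x{\left(U,P \right)} = -5 + P$
$T{\left(j \right)} = - \frac{12}{j}$ ($T{\left(j \right)} = 3 \left(- \frac{4}{j}\right) = - \frac{12}{j}$)
$\left(\sqrt{-2454 - 824} + 3701\right) \left(\left(T{\left(7 \right)} - 1865\right) \left(929 - 297\right) + 2693\right) = \left(\sqrt{-2454 - 824} + 3701\right) \left(\left(- \frac{12}{7} - 1865\right) \left(929 - 297\right) + 2693\right) = \left(\sqrt{-3278} + 3701\right) \left(\left(\left(-12\right) \frac{1}{7} - 1865\right) 632 + 2693\right) = \left(i \sqrt{3278} + 3701\right) \left(\left(- \frac{12}{7} - 1865\right) 632 + 2693\right) = \left(3701 + i \sqrt{3278}\right) \left(\left(- \frac{13067}{7}\right) 632 + 2693\right) = \left(3701 + i \sqrt{3278}\right) \left(- \frac{8258344}{7} + 2693\right) = \left(3701 + i \sqrt{3278}\right) \left(- \frac{8239493}{7}\right) = - \frac{30494363593}{7} - \frac{8239493 i \sqrt{3278}}{7}$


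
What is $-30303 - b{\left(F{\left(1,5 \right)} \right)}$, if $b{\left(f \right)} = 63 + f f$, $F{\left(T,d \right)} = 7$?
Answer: $-30415$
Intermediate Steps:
$b{\left(f \right)} = 63 + f^{2}$
$-30303 - b{\left(F{\left(1,5 \right)} \right)} = -30303 - \left(63 + 7^{2}\right) = -30303 - \left(63 + 49\right) = -30303 - 112 = -30415$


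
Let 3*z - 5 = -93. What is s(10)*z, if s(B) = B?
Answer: -880/3 ≈ -293.33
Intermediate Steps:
z = -88/3 (z = 5/3 + (1/3)*(-93) = 5/3 - 31 = -88/3 ≈ -29.333)
s(10)*z = 10*(-88/3) = -880/3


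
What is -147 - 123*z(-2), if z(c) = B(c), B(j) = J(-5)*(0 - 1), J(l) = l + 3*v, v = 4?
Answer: 714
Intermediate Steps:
J(l) = 12 + l (J(l) = l + 3*4 = l + 12 = 12 + l)
B(j) = -7 (B(j) = (12 - 5)*(0 - 1) = 7*(-1) = -7)
z(c) = -7
-147 - 123*z(-2) = -147 - 123*(-7) = -147 + 861 = 714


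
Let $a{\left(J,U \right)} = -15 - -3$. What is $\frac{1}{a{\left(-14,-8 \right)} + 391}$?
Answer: $\frac{1}{379} \approx 0.0026385$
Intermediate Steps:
$a{\left(J,U \right)} = -12$ ($a{\left(J,U \right)} = -15 + 3 = -12$)
$\frac{1}{a{\left(-14,-8 \right)} + 391} = \frac{1}{-12 + 391} = \frac{1}{379}$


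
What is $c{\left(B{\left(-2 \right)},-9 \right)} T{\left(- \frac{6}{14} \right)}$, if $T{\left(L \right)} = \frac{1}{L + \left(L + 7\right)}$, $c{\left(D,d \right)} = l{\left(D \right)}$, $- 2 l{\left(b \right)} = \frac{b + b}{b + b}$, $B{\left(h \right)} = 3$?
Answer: $- \frac{7}{86} \approx -0.081395$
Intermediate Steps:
$l{\left(b \right)} = - \frac{1}{2}$ ($l{\left(b \right)} = - \frac{\left(b + b\right) \frac{1}{b + b}}{2} = - \frac{2 b \frac{1}{2 b}}{2} = \left(- \frac{1}{2}\right) 1 = - \frac{1}{2}$)
$c{\left(D,d \right)} = - \frac{1}{2}$
$T{\left(L \right)} = \frac{1}{7 + 2 L}$ ($T{\left(L \right)} = \frac{1}{L + \left(7 + L\right)} = \frac{1}{7 + 2 L}$)
$c{\left(B{\left(-2 \right)},-9 \right)} T{\left(- \frac{6}{14} \right)} = - \frac{1}{2 \left(7 + 2 \left(- \frac{6}{14}\right)\right)} = - \frac{1}{2 \left(7 + 2 \left(\left(-6\right) \frac{1}{14}\right)\right)} = - \frac{1}{2 \left(7 + 2 \left(- \frac{3}{7}\right)\right)} = - \frac{1}{2 \left(7 - \frac{6}{7}\right)} = - \frac{1}{2 \cdot \frac{43}{7}} = \left(- \frac{1}{2}\right) \frac{7}{43} = - \frac{7}{86}$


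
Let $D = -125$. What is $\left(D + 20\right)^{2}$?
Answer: $11025$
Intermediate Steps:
$\left(D + 20\right)^{2} = \left(-125 + 20\right)^{2} = \left(-105\right)^{2} = 11025$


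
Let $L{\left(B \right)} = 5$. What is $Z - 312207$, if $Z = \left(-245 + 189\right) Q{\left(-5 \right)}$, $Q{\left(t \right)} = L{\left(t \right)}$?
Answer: $-312487$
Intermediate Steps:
$Q{\left(t \right)} = 5$
$Z = -280$ ($Z = \left(-245 + 189\right) 5 = \left(-56\right) 5 = -280$)
$Z - 312207 = -280 - 312207 = -312487$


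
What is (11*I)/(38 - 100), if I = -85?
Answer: 935/62 ≈ 15.081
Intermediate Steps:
(11*I)/(38 - 100) = (11*(-85))/(38 - 100) = -935/(-62) = -935*(-1/62) = 935/62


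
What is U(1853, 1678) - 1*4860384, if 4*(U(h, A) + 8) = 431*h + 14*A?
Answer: -18619433/4 ≈ -4.6549e+6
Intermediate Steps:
U(h, A) = -8 + 7*A/2 + 431*h/4 (U(h, A) = -8 + (431*h + 14*A)/4 = -8 + (14*A + 431*h)/4 = -8 + (7*A/2 + 431*h/4) = -8 + 7*A/2 + 431*h/4)
U(1853, 1678) - 1*4860384 = (-8 + (7/2)*1678 + (431/4)*1853) - 1*4860384 = (-8 + 5873 + 798643/4) - 4860384 = 822103/4 - 4860384 = -18619433/4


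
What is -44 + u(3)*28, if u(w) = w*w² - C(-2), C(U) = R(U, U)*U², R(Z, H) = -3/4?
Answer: 796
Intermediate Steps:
R(Z, H) = -¾ (R(Z, H) = -3*¼ = -¾)
C(U) = -3*U²/4
u(w) = 3 + w³ (u(w) = w*w² - (-3)*(-2)²/4 = w³ - (-3)*4/4 = w³ - 1*(-3) = w³ + 3 = 3 + w³)
-44 + u(3)*28 = -44 + (3 + 3³)*28 = -44 + (3 + 27)*28 = -44 + 30*28 = -44 + 840 = 796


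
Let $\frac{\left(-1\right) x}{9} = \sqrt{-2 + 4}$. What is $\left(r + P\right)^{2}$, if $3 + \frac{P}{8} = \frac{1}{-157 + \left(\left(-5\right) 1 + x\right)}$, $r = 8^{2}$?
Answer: $\frac{3351020576}{2099601} + \frac{17152 \sqrt{2}}{77763} \approx 1596.3$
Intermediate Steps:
$x = - 9 \sqrt{2}$ ($x = - 9 \sqrt{-2 + 4} = - 9 \sqrt{2} \approx -12.728$)
$r = 64$
$P = -24 + \frac{8}{-162 - 9 \sqrt{2}}$ ($P = -24 + \frac{8}{-157 - \left(5 + 9 \sqrt{2}\right)} = -24 + \frac{8}{-162 - 9 \sqrt{2}} \approx -24.046$)
$\left(r + P\right)^{2} = \left(64 - \left(\frac{3872}{161} - \frac{4 \sqrt{2}}{1449}\right)\right)^{2} = \left(\frac{6432}{161} + \frac{4 \sqrt{2}}{1449}\right)^{2}$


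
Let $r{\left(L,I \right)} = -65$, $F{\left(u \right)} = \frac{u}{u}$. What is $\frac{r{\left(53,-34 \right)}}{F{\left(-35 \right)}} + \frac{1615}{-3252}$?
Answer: $- \frac{212995}{3252} \approx -65.497$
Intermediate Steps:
$F{\left(u \right)} = 1$
$\frac{r{\left(53,-34 \right)}}{F{\left(-35 \right)}} + \frac{1615}{-3252} = - \frac{65}{1} + \frac{1615}{-3252} = \left(-65\right) 1 + 1615 \left(- \frac{1}{3252}\right) = -65 - \frac{1615}{3252} = - \frac{212995}{3252}$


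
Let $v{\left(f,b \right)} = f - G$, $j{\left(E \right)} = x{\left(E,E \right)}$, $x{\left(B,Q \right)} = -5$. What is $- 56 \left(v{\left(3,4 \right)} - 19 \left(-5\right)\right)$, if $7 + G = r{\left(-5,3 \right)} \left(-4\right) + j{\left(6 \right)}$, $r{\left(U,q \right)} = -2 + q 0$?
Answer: $-5712$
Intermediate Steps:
$r{\left(U,q \right)} = -2$ ($r{\left(U,q \right)} = -2 + 0 = -2$)
$j{\left(E \right)} = -5$
$G = -4$ ($G = -7 - -3 = -7 + \left(8 - 5\right) = -7 + 3 = -4$)
$v{\left(f,b \right)} = 4 + f$ ($v{\left(f,b \right)} = f - -4 = f + 4 = 4 + f$)
$- 56 \left(v{\left(3,4 \right)} - 19 \left(-5\right)\right) = - 56 \left(\left(4 + 3\right) - 19 \left(-5\right)\right) = - 56 \left(7 - -95\right) = - 56 \left(7 + 95\right) = \left(-56\right) 102 = -5712$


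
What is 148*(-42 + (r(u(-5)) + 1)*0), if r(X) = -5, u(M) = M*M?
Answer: -6216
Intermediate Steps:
u(M) = M²
148*(-42 + (r(u(-5)) + 1)*0) = 148*(-42 + (-5 + 1)*0) = 148*(-42 - 4*0) = 148*(-42 + 0) = 148*(-42) = -6216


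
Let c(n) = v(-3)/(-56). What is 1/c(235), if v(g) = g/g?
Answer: -56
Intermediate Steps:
v(g) = 1
c(n) = -1/56 (c(n) = 1/(-56) = 1*(-1/56) = -1/56)
1/c(235) = 1/(-1/56) = -56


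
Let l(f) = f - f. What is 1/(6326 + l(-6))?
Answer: 1/6326 ≈ 0.00015808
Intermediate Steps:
l(f) = 0
1/(6326 + l(-6)) = 1/(6326 + 0) = 1/6326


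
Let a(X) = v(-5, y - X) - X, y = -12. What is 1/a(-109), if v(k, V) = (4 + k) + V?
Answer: 1/205 ≈ 0.0048781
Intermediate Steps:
v(k, V) = 4 + V + k
a(X) = -13 - 2*X (a(X) = (4 + (-12 - X) - 5) - X = (-13 - X) - X = -13 - 2*X)
1/a(-109) = 1/(-13 - 2*(-109)) = 1/(-13 + 218) = 1/205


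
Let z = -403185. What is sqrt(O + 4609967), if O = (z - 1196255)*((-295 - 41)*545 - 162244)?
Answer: sqrt(552393606127) ≈ 7.4323e+5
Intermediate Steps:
O = 552388996160 (O = (-403185 - 1196255)*((-295 - 41)*545 - 162244) = -1599440*(-336*545 - 162244) = -1599440*(-183120 - 162244) = -1599440*(-345364) = 552388996160)
sqrt(O + 4609967) = sqrt(552388996160 + 4609967) = sqrt(552393606127)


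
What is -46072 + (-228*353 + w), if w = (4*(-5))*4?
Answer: -126636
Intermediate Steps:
w = -80 (w = -20*4 = -80)
-46072 + (-228*353 + w) = -46072 + (-228*353 - 80) = -46072 + (-80484 - 80) = -46072 - 80564 = -126636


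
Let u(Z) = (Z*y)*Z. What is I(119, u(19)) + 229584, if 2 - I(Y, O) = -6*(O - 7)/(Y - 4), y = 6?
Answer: 26415344/115 ≈ 2.2970e+5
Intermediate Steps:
u(Z) = 6*Z² (u(Z) = (Z*6)*Z = (6*Z)*Z = 6*Z²)
I(Y, O) = 2 + 6*(-7 + O)/(-4 + Y) (I(Y, O) = 2 - (-6)*(O - 7)/(Y - 4) = 2 - (-6)*(-7 + O)/(-4 + Y) = 2 + 6*(-7 + O)/(-4 + Y))
I(119, u(19)) + 229584 = 2*(-25 + 119 + 3*(6*19²))/(-4 + 119) + 229584 = 2*(-25 + 119 + 3*(6*361))/115 + 229584 = 2*(1/115)*(-25 + 119 + 3*2166) + 229584 = 2*(1/115)*(-25 + 119 + 6498) + 229584 = 2*(1/115)*6592 + 229584 = 13184/115 + 229584 = 26415344/115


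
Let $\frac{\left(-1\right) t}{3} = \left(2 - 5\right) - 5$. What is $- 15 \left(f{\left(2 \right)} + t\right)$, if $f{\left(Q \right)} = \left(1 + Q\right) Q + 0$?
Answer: $-450$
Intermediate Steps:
$f{\left(Q \right)} = Q \left(1 + Q\right)$ ($f{\left(Q \right)} = Q \left(1 + Q\right) + 0 = Q \left(1 + Q\right)$)
$t = 24$ ($t = - 3 \left(\left(2 - 5\right) - 5\right) = - 3 \left(-3 - 5\right) = \left(-3\right) \left(-8\right) = 24$)
$- 15 \left(f{\left(2 \right)} + t\right) = - 15 \left(2 \left(1 + 2\right) + 24\right) = - 15 \left(2 \cdot 3 + 24\right) = - 15 \left(6 + 24\right) = \left(-15\right) 30 = -450$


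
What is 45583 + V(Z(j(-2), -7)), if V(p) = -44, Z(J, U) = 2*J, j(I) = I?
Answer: 45539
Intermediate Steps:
45583 + V(Z(j(-2), -7)) = 45583 - 44 = 45539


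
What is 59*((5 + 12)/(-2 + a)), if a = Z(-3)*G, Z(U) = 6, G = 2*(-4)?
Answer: -1003/50 ≈ -20.060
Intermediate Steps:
G = -8
a = -48 (a = 6*(-8) = -48)
59*((5 + 12)/(-2 + a)) = 59*((5 + 12)/(-2 - 48)) = 59*(17/(-50)) = 59*(17*(-1/50)) = 59*(-17/50) = -1003/50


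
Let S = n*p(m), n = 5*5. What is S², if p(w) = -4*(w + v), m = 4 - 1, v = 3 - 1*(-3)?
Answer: 810000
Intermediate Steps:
v = 6 (v = 3 + 3 = 6)
m = 3
p(w) = -24 - 4*w (p(w) = -4*(w + 6) = -4*(6 + w) = -24 - 4*w)
n = 25
S = -900 (S = 25*(-24 - 4*3) = 25*(-24 - 12) = 25*(-36) = -900)
S² = (-900)² = 810000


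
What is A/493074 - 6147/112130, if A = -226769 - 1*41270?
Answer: -8271534737/13822096905 ≈ -0.59843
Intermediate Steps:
A = -268039 (A = -226769 - 41270 = -268039)
A/493074 - 6147/112130 = -268039/493074 - 6147/112130 = -8271534737/13822096905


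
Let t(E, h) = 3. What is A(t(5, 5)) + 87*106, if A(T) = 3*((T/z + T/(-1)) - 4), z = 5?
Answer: 46014/5 ≈ 9202.8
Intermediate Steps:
A(T) = -12 - 12*T/5 (A(T) = 3*((T/5 + T/(-1)) - 4) = 3*((T*(⅕) + T*(-1)) - 4) = 3*((T/5 - T) - 4) = 3*(-4*T/5 - 4) = 3*(-4 - 4*T/5) = -12 - 12*T/5)
A(t(5, 5)) + 87*106 = (-12 - 12/5*3) + 87*106 = (-12 - 36/5) + 9222 = -96/5 + 9222 = 46014/5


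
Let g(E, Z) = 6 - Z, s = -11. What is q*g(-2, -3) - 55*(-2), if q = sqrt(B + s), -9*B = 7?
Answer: 110 + 3*I*sqrt(106) ≈ 110.0 + 30.887*I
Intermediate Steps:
B = -7/9 (B = -1/9*7 = -7/9 ≈ -0.77778)
q = I*sqrt(106)/3 (q = sqrt(-7/9 - 11) = sqrt(-106/9) = I*sqrt(106)/3 ≈ 3.4319*I)
q*g(-2, -3) - 55*(-2) = (I*sqrt(106)/3)*(6 - 1*(-3)) - 55*(-2) = (I*sqrt(106)/3)*(6 + 3) + 110 = (I*sqrt(106)/3)*9 + 110 = 3*I*sqrt(106) + 110 = 110 + 3*I*sqrt(106)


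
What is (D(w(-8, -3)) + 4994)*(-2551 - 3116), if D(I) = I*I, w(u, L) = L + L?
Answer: -28505010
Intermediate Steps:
w(u, L) = 2*L
D(I) = I**2
(D(w(-8, -3)) + 4994)*(-2551 - 3116) = ((2*(-3))**2 + 4994)*(-2551 - 3116) = ((-6)**2 + 4994)*(-5667) = (36 + 4994)*(-5667) = 5030*(-5667) = -28505010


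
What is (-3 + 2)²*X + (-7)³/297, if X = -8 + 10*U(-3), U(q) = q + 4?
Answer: 251/297 ≈ 0.84512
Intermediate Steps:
U(q) = 4 + q
X = 2 (X = -8 + 10*(4 - 3) = -8 + 10*1 = -8 + 10 = 2)
(-3 + 2)²*X + (-7)³/297 = (-3 + 2)²*2 + (-7)³/297 = (-1)²*2 - 343*1/297 = 1*2 - 343/297 = 2 - 343/297 = 251/297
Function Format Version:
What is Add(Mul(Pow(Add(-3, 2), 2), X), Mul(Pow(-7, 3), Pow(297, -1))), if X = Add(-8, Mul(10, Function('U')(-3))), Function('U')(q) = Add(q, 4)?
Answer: Rational(251, 297) ≈ 0.84512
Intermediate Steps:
Function('U')(q) = Add(4, q)
X = 2 (X = Add(-8, Mul(10, Add(4, -3))) = Add(-8, Mul(10, 1)) = Add(-8, 10) = 2)
Add(Mul(Pow(Add(-3, 2), 2), X), Mul(Pow(-7, 3), Pow(297, -1))) = Add(Mul(Pow(Add(-3, 2), 2), 2), Mul(Pow(-7, 3), Pow(297, -1))) = Add(Mul(Pow(-1, 2), 2), Mul(-343, Rational(1, 297))) = Add(Mul(1, 2), Rational(-343, 297)) = Add(2, Rational(-343, 297)) = Rational(251, 297)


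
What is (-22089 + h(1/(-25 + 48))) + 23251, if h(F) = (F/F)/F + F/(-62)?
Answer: 1689809/1426 ≈ 1185.0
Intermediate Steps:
h(F) = 1/F - F/62 (h(F) = 1/F + F*(-1/62) = 1/F - F/62)
(-22089 + h(1/(-25 + 48))) + 23251 = (-22089 + (1/(1/(-25 + 48)) - 1/(62*(-25 + 48)))) + 23251 = (-22089 + (1/(1/23) - 1/62/23)) + 23251 = (-22089 + (1/(1/23) - 1/62*1/23)) + 23251 = (-22089 + (23 - 1/1426)) + 23251 = (-22089 + 32797/1426) + 23251 = -31466117/1426 + 23251 = 1689809/1426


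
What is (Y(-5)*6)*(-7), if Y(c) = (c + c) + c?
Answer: 630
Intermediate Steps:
Y(c) = 3*c (Y(c) = 2*c + c = 3*c)
(Y(-5)*6)*(-7) = ((3*(-5))*6)*(-7) = -15*6*(-7) = -90*(-7) = 630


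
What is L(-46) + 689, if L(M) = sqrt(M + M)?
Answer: 689 + 2*I*sqrt(23) ≈ 689.0 + 9.5917*I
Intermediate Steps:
L(M) = sqrt(2)*sqrt(M) (L(M) = sqrt(2*M) = sqrt(2)*sqrt(M))
L(-46) + 689 = sqrt(2)*sqrt(-46) + 689 = sqrt(2)*(I*sqrt(46)) + 689 = 2*I*sqrt(23) + 689 = 689 + 2*I*sqrt(23)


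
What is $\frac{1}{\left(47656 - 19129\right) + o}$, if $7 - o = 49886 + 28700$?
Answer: $- \frac{1}{50052} \approx -1.9979 \cdot 10^{-5}$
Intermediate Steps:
$o = -78579$ ($o = 7 - \left(49886 + 28700\right) = 7 - 78586 = -78579$)
$\frac{1}{\left(47656 - 19129\right) + o} = \frac{1}{\left(47656 - 19129\right) - 78579} = \frac{1}{28527 - 78579} = \frac{1}{-50052} = - \frac{1}{50052}$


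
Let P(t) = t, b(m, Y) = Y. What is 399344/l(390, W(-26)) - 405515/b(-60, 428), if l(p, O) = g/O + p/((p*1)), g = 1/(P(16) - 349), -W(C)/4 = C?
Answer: 5905231452659/14822068 ≈ 3.9841e+5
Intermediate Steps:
W(C) = -4*C
g = -1/333 (g = 1/(16 - 349) = 1/(-333) = -1/333 ≈ -0.0030030)
l(p, O) = 1 - 1/(333*O) (l(p, O) = -1/(333*O) + p/((p*1)) = -1/(333*O) + p/p = -1/(333*O) + 1 = 1 - 1/(333*O))
399344/l(390, W(-26)) - 405515/b(-60, 428) = 399344/(((-1/333 - 4*(-26))/((-4*(-26))))) - 405515/428 = 399344/(((-1/333 + 104)/104)) - 405515*1/428 = 399344/(((1/104)*(34631/333))) - 405515/428 = 399344/(34631/34632) - 405515/428 = 399344*(34632/34631) - 405515/428 = 13830081408/34631 - 405515/428 = 5905231452659/14822068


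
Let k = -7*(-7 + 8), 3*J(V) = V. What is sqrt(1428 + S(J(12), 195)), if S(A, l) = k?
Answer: 7*sqrt(29) ≈ 37.696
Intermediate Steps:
J(V) = V/3
k = -7 (k = -7*1 = -7)
S(A, l) = -7
sqrt(1428 + S(J(12), 195)) = sqrt(1428 - 7) = sqrt(1421) = 7*sqrt(29)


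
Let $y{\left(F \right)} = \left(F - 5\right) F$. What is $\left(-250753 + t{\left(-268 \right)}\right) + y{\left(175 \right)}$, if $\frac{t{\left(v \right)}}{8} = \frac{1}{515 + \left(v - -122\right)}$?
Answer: $- \frac{81550099}{369} \approx -2.21 \cdot 10^{5}$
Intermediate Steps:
$t{\left(v \right)} = \frac{8}{637 + v}$ ($t{\left(v \right)} = \frac{8}{515 + \left(v - -122\right)} = \frac{8}{515 + \left(v + 122\right)} = \frac{8}{515 + \left(122 + v\right)} = \frac{8}{637 + v}$)
$y{\left(F \right)} = F \left(-5 + F\right)$ ($y{\left(F \right)} = \left(-5 + F\right) F = F \left(-5 + F\right)$)
$\left(-250753 + t{\left(-268 \right)}\right) + y{\left(175 \right)} = \left(-250753 + \frac{8}{637 - 268}\right) + 175 \left(-5 + 175\right) = \left(-250753 + \frac{8}{369}\right) + 175 \cdot 170 = \left(-250753 + 8 \cdot \frac{1}{369}\right) + 29750 = \left(-250753 + \frac{8}{369}\right) + 29750 = - \frac{92527849}{369} + 29750 = - \frac{81550099}{369}$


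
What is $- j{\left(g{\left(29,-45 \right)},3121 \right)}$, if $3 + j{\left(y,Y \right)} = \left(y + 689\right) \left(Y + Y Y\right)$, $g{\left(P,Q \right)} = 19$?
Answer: $-6898583493$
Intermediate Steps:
$j{\left(y,Y \right)} = -3 + \left(689 + y\right) \left(Y + Y^{2}\right)$ ($j{\left(y,Y \right)} = -3 + \left(y + 689\right) \left(Y + Y Y\right) = -3 + \left(689 + y\right) \left(Y + Y^{2}\right)$)
$- j{\left(g{\left(29,-45 \right)},3121 \right)} = - (-3 + 689 \cdot 3121 + 689 \cdot 3121^{2} + 3121 \cdot 19 + 19 \cdot 3121^{2}) = - (-3 + 2150369 + 689 \cdot 9740641 + 59299 + 19 \cdot 9740641) = - (-3 + 2150369 + 6711301649 + 59299 + 185072179) = \left(-1\right) 6898583493 = -6898583493$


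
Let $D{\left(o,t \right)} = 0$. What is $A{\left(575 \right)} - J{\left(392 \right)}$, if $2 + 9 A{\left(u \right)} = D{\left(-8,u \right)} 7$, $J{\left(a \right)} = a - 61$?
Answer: $- \frac{2981}{9} \approx -331.22$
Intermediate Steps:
$J{\left(a \right)} = -61 + a$ ($J{\left(a \right)} = a - 61 = -61 + a$)
$A{\left(u \right)} = - \frac{2}{9}$ ($A{\left(u \right)} = - \frac{2}{9} + \frac{0 \cdot 7}{9} = - \frac{2}{9} + \frac{1}{9} \cdot 0 = - \frac{2}{9} + 0 = - \frac{2}{9}$)
$A{\left(575 \right)} - J{\left(392 \right)} = - \frac{2}{9} - \left(-61 + 392\right) = - \frac{2}{9} - 331 = - \frac{2981}{9}$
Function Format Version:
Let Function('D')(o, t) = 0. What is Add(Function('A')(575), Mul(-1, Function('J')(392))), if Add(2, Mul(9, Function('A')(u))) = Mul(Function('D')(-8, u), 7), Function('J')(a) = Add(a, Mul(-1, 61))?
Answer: Rational(-2981, 9) ≈ -331.22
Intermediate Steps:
Function('J')(a) = Add(-61, a) (Function('J')(a) = Add(a, -61) = Add(-61, a))
Function('A')(u) = Rational(-2, 9) (Function('A')(u) = Add(Rational(-2, 9), Mul(Rational(1, 9), Mul(0, 7))) = Add(Rational(-2, 9), Mul(Rational(1, 9), 0)) = Add(Rational(-2, 9), 0) = Rational(-2, 9))
Add(Function('A')(575), Mul(-1, Function('J')(392))) = Add(Rational(-2, 9), Mul(-1, Add(-61, 392))) = Add(Rational(-2, 9), Mul(-1, 331)) = Add(Rational(-2, 9), -331) = Rational(-2981, 9)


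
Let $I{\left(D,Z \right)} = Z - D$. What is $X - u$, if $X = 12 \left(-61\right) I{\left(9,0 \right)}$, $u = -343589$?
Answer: $350177$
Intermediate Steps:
$X = 6588$ ($X = 12 \left(-61\right) \left(0 - 9\right) = - 732 \left(0 - 9\right) = \left(-732\right) \left(-9\right) = 6588$)
$X - u = 6588 - -343589 = 6588 + 343589 = 350177$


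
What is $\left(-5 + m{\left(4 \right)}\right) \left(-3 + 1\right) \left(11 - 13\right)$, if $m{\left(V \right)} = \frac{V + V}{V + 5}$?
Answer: $- \frac{148}{9} \approx -16.444$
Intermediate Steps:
$m{\left(V \right)} = \frac{2 V}{5 + V}$
$\left(-5 + m{\left(4 \right)}\right) \left(-3 + 1\right) \left(11 - 13\right) = \left(-5 + 2 \cdot 4 \frac{1}{5 + 4}\right) \left(-3 + 1\right) \left(11 - 13\right) = \left(-5 + 2 \cdot 4 \cdot \frac{1}{9}\right) \left(-2\right) \left(-2\right) = \left(-5 + \frac{8}{9}\right) \left(-2\right) \left(-2\right) = \left(- \frac{37}{9}\right) \left(-2\right) \left(-2\right) = \frac{74}{9} \left(-2\right) = - \frac{148}{9}$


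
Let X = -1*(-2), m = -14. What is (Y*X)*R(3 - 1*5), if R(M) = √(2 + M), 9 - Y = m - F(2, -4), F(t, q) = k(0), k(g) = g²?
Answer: 0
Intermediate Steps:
F(t, q) = 0 (F(t, q) = 0² = 0)
Y = 23 (Y = 9 - (-14 - 1*0) = 9 - (-14 + 0) = 9 - 1*(-14) = 9 + 14 = 23)
X = 2
(Y*X)*R(3 - 1*5) = (23*2)*√(2 + (3 - 1*5)) = 46*√(2 + (3 - 5)) = 46*√(2 - 2) = 46*√0 = 46*0 = 0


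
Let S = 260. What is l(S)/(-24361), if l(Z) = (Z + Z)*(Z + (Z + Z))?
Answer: -405600/24361 ≈ -16.650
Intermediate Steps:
l(Z) = 6*Z² (l(Z) = (2*Z)*(Z + 2*Z) = (2*Z)*(3*Z) = 6*Z²)
l(S)/(-24361) = (6*260²)/(-24361) = (6*67600)*(-1/24361) = 405600*(-1/24361) = -405600/24361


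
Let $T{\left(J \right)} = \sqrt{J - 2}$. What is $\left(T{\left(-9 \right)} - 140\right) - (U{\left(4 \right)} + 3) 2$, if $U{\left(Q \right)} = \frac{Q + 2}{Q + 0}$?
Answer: $1260 - 9 i \sqrt{11} \approx 1260.0 - 29.85 i$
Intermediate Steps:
$T{\left(J \right)} = \sqrt{-2 + J}$
$U{\left(Q \right)} = \frac{2 + Q}{Q}$
$\left(T{\left(-9 \right)} - 140\right) - (U{\left(4 \right)} + 3) 2 = \left(\sqrt{-2 - 9} - 140\right) - (\frac{2 + 4}{4} + 3) 2 = \left(\sqrt{-11} - 140\right) - (\frac{1}{4} \cdot 6 + 3) 2 = \left(i \sqrt{11} - 140\right) - (\frac{3}{2} + 3) 2 = \left(-140 + i \sqrt{11}\right) \left(-1\right) \frac{9}{2} \cdot 2 = \left(-140 + i \sqrt{11}\right) \left(\left(- \frac{9}{2}\right) 2\right) = \left(-140 + i \sqrt{11}\right) \left(-9\right) = 1260 - 9 i \sqrt{11}$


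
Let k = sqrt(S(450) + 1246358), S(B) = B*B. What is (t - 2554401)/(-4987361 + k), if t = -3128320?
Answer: 28341781089281/24873768295463 + 5682721*sqrt(1448858)/24873768295463 ≈ 1.1397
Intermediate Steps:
S(B) = B**2
k = sqrt(1448858) (k = sqrt(450**2 + 1246358) = sqrt(202500 + 1246358) = sqrt(1448858) ≈ 1203.7)
(t - 2554401)/(-4987361 + k) = (-3128320 - 2554401)/(-4987361 + sqrt(1448858)) = -5682721/(-4987361 + sqrt(1448858))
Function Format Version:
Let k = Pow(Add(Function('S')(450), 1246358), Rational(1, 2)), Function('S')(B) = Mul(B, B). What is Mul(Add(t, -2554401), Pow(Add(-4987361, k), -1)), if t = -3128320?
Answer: Add(Rational(28341781089281, 24873768295463), Mul(Rational(5682721, 24873768295463), Pow(1448858, Rational(1, 2)))) ≈ 1.1397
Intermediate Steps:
Function('S')(B) = Pow(B, 2)
k = Pow(1448858, Rational(1, 2)) (k = Pow(Add(Pow(450, 2), 1246358), Rational(1, 2)) = Pow(Add(202500, 1246358), Rational(1, 2)) = Pow(1448858, Rational(1, 2)) ≈ 1203.7)
Mul(Add(t, -2554401), Pow(Add(-4987361, k), -1)) = Mul(Add(-3128320, -2554401), Pow(Add(-4987361, Pow(1448858, Rational(1, 2))), -1)) = Mul(-5682721, Pow(Add(-4987361, Pow(1448858, Rational(1, 2))), -1))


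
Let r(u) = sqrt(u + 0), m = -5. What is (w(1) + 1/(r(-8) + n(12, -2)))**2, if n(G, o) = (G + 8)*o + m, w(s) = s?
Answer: 8*(22*sqrt(2) + 241*I)/(180*sqrt(2) + 2017*I) ≈ 0.95622 - 0.0027209*I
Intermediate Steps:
n(G, o) = -5 + o*(8 + G) (n(G, o) = (G + 8)*o - 5 = (8 + G)*o - 5 = o*(8 + G) - 5 = -5 + o*(8 + G))
r(u) = sqrt(u)
(w(1) + 1/(r(-8) + n(12, -2)))**2 = (1 + 1/(sqrt(-8) + (-5 + 8*(-2) + 12*(-2))))**2 = (1 + 1/(2*I*sqrt(2) + (-5 - 16 - 24)))**2 = (1 + 1/(2*I*sqrt(2) - 45))**2 = (1 + 1/(-45 + 2*I*sqrt(2)))**2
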